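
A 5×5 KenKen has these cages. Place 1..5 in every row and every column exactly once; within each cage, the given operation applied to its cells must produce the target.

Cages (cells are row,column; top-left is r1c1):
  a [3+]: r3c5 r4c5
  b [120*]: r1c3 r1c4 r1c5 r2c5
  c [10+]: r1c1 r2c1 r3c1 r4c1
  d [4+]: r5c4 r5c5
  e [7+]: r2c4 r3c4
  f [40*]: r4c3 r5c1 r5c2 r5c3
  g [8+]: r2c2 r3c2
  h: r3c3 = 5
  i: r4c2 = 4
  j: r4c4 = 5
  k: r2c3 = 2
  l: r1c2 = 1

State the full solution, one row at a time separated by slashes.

L is a freebie; hence r1c2 = 1.
Cage k is a single given cell, which forces r2c3 = 2.
H is a freebie, so r3c3 = 5.
Cage i is given, so r4c2 = 4.
Row 4 now contains 4, leaving r4c3 = 1.
Cage j is given, which forces r4c4 = 5.
1 is placed in row 4, which forces r4c5 = 2.
Column 3 now contains 1, leaving r5c3 = 4.
Column 3 already has 4; hence r1c3 = 3.
The 4 cells of cage b must have product 120, which forces r1c4 = 2.
The two cells of cage g must have sum 8, leaving r2c2 = 5.
Row 2 already has 5, so r2c5 = 4.
Row 3 now contains 5, leaving r3c2 = 3.
3 is placed in row 3, which forces r3c4 = 4.
2 is placed in column 5, so r3c5 = 1.
2 is placed in row 4, leaving r4c1 = 3.
Column 2 already has 5; hence r5c2 = 2.
Column 5 now contains 1, which forces r5c5 = 3.
Row 1 now contains 2, which forces r1c1 = 4.
Column 5 already has 4; hence r1c5 = 5.
Row 2 already has 4, which forces r2c1 = 1.
Row 2 already has 4, so r2c4 = 3.
Row 3 now contains 1, so r3c1 = 2.
Row 5 now contains 2, which forces r5c1 = 5.
Row 5 now contains 3, which forces r5c4 = 1.

4 1 3 2 5 / 1 5 2 3 4 / 2 3 5 4 1 / 3 4 1 5 2 / 5 2 4 1 3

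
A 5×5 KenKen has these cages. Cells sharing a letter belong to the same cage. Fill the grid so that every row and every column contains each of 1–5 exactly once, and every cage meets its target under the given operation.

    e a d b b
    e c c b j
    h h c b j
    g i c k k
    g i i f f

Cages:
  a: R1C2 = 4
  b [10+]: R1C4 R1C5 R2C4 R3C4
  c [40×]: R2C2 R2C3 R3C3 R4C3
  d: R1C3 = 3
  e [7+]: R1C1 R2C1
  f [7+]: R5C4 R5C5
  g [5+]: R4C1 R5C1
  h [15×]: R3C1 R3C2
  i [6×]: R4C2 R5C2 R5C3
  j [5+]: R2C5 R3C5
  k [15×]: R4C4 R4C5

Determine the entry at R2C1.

A is a freebie; hence R1C2 = 4.
D is a freebie, leaving R1C3 = 3.
Cage i has product 6; hence R5C2 = 3.
The two cells of cage h must have product 15, leaving R3C1 = 3.
Column 2 now contains 3; hence R3C2 = 5.
Cage c needs product 40; hence R2C3 = 5.
Cage e's pair has sum 7; hence R1C1 = 5.
Row 2 already has 5; hence R2C1 = 2.
2 is placed in row 2, so R2C2 = 1.
Row 2 already has 1, which forces R2C4 = 3.
Row 2 now contains 3; hence R2C5 = 4.
1 is placed in column 2, leaving R4C2 = 2.
Column 4 now contains 3, leaving R4C4 = 5.
Row 4 already has 5, so R4C5 = 3.
5 is placed in column 4, which forces R5C4 = 2.
2 is placed in row 5; hence R5C5 = 5.
Column 4 already has 2, which forces R1C4 = 1.
Cage b has sum 10, so R1C5 = 2.
Cage c has product 40, leaving R3C3 = 2.
Cage b needs sum 10; hence R3C4 = 4.
Cage j needs two cells with sum 5; hence R3C5 = 1.
The 4 cells of cage c must have product 40, leaving R4C3 = 4.
2 is placed in row 5, which forces R5C3 = 1.
4 is placed in row 4, so R4C1 = 1.
Row 5 now contains 1, leaving R5C1 = 4.
Completed grid: 5 4 3 1 2 / 2 1 5 3 4 / 3 5 2 4 1 / 1 2 4 5 3 / 4 3 1 2 5.

2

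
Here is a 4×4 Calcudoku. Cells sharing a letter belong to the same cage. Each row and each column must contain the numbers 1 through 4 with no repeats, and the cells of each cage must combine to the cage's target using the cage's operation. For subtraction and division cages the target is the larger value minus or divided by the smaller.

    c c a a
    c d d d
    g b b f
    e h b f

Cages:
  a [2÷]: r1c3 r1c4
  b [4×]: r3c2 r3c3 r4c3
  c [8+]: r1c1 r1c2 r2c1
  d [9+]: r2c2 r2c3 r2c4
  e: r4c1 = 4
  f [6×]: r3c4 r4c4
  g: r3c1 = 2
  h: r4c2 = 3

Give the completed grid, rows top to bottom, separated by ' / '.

G is a freebie, which forces r3c1 = 2.
Row 3 now contains 2, so r3c2 = 1.
Row 3 now contains 1, which forces r3c3 = 4.
Row 3 now contains 2, which forces r3c4 = 3.
Cage e is a single given cell, so r4c1 = 4.
Cage h is a single given cell, so r4c2 = 3.
3 is placed in column 4, leaving r4c4 = 2.
Cage c needs sum 8, so r1c2 = 4.
Cage a needs two cells with quotient 2, which forces r1c3 = 2.
Row 1 now contains 4, which forces r1c4 = 1.
Cage d needs sum 9; hence r2c2 = 2.
Cage d has sum 9; hence r2c3 = 3.
Column 4 already has 2, leaving r2c4 = 4.
Row 4 now contains 2, which forces r4c3 = 1.
Row 1 already has 1, so r1c1 = 3.
Row 2 now contains 3; hence r2c1 = 1.

3 4 2 1 / 1 2 3 4 / 2 1 4 3 / 4 3 1 2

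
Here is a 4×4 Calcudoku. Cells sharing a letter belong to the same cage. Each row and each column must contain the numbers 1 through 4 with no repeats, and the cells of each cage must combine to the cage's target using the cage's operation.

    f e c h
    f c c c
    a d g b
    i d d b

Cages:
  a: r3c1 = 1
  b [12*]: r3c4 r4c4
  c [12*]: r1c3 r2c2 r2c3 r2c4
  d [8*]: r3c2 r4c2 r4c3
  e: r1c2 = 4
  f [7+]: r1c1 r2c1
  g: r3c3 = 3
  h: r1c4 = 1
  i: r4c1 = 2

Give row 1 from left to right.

3 4 2 1

E is a freebie, which forces r1c2 = 4.
H is a freebie, so r1c4 = 1.
A is a freebie, leaving r3c1 = 1.
1 is placed in row 3, so r3c2 = 2.
Cage g is given, so r3c3 = 3.
Row 3 now contains 3, which forces r3c4 = 4.
I is a freebie, which forces r4c1 = 2.
Column 2 now contains 2, so r4c2 = 1.
Row 4 already has 1, leaving r4c3 = 4.
4 is placed in column 4, so r4c4 = 3.
Row 1 already has 4, so r1c1 = 3.
1 is placed in row 1, leaving r1c3 = 2.
The two cells of cage f must have sum 7, leaving r2c1 = 4.
Column 2 already has 1, leaving r2c2 = 3.
Column 3 now contains 4, leaving r2c3 = 1.
3 is placed in column 4, leaving r2c4 = 2.
Filled in: 3 4 2 1 / 4 3 1 2 / 1 2 3 4 / 2 1 4 3.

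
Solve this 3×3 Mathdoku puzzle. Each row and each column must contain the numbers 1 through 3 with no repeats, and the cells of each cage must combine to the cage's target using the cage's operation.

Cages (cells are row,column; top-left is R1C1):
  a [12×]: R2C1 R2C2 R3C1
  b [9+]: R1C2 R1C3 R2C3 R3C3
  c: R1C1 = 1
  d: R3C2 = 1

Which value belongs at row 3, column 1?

2

Cage c is a single given cell; hence R1C1 = 1.
Cage b needs sum 9, so R1C2 = 3.
Row 1 now contains 1; hence R1C3 = 2.
Cage a has product 12, which forces R2C1 = 3.
The 3 cells of cage a must have product 12, leaving R2C2 = 2.
Row 2 already has 3, leaving R2C3 = 1.
Cage a has product 12, leaving R3C1 = 2.
D is a freebie, which forces R3C2 = 1.
1 is placed in column 3, which forces R3C3 = 3.
The full grid is 1 3 2 / 3 2 1 / 2 1 3.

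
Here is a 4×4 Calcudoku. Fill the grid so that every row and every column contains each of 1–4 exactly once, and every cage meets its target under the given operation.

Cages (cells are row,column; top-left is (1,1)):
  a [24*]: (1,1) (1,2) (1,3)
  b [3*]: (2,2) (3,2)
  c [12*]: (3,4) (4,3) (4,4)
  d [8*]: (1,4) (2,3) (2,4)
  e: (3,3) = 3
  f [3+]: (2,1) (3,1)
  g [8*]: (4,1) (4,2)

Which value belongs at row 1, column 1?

3

Cage e is a single given cell, so (3,3) = 3.
The two cells of cage b must have product 3; hence (2,2) = 3.
Row 3 already has 3, which forces (3,2) = 1.
The 3 cells of cage c must have product 12, leaving (4,4) = 3.
Cage a needs product 24, so (1,1) = 3.
Cage f needs two cells with sum 3, so (2,1) = 1.
1 is placed in row 3, so (3,1) = 2.
Row 3 already has 2, so (3,4) = 4.
Column 1 already has 2, leaving (4,1) = 4.
Row 4 now contains 4, leaving (4,2) = 2.
2 is placed in row 4, leaving (4,3) = 1.
Column 2 now contains 2, which forces (1,2) = 4.
Cage a needs product 24, leaving (1,3) = 2.
The 3 cells of cage d must have product 8, which forces (1,4) = 1.
The 3 cells of cage d must have product 8, leaving (2,3) = 4.
4 is placed in column 4, so (2,4) = 2.
Completed grid: 3 4 2 1 / 1 3 4 2 / 2 1 3 4 / 4 2 1 3.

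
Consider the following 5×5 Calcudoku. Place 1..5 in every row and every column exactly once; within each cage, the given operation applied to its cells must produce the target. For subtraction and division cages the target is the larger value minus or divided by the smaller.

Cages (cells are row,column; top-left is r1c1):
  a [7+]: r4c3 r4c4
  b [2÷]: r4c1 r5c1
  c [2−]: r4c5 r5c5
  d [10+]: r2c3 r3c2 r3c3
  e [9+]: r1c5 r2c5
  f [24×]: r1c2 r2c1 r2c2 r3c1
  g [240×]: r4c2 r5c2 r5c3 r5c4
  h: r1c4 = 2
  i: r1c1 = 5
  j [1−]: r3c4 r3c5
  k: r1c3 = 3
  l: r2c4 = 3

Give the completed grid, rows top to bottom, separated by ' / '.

Cage i is a single given cell; hence r1c1 = 5.
K is a freebie; hence r1c3 = 3.
Cage h is a single given cell; hence r1c4 = 2.
Row 1 already has 5, leaving r1c5 = 4.
Cage l is given; hence r2c4 = 3.
Column 5 already has 4, which forces r2c5 = 5.
The 4 cells of cage g must have product 240, leaving r4c2 = 4.
Row 4 already has 4; hence r4c4 = 5.
5 is placed in column 4; hence r5c4 = 4.
Row 1 already has 4, so r1c2 = 1.
The 4 cells of cage f must have product 24; hence r2c1 = 4.
The 4 cells of cage f must have product 24, which forces r2c2 = 2.
2 is placed in row 2, which forces r2c3 = 1.
Cage f has product 24, leaving r3c1 = 3.
Row 3 already has 3, which forces r3c2 = 5.
5 is placed in row 3, which forces r3c3 = 4.
4 is placed in column 4, so r3c4 = 1.
Cage j's pair has difference 1, so r3c5 = 2.
Row 4 now contains 5, so r4c3 = 2.
Cage g has product 240, which forces r5c2 = 3.
Row 5 already has 4, leaving r5c3 = 5.
Row 5 already has 3; hence r5c5 = 1.
Row 4 now contains 2, so r4c1 = 1.
Column 5 now contains 1, leaving r4c5 = 3.
1 is placed in row 5, which forces r5c1 = 2.

5 1 3 2 4 / 4 2 1 3 5 / 3 5 4 1 2 / 1 4 2 5 3 / 2 3 5 4 1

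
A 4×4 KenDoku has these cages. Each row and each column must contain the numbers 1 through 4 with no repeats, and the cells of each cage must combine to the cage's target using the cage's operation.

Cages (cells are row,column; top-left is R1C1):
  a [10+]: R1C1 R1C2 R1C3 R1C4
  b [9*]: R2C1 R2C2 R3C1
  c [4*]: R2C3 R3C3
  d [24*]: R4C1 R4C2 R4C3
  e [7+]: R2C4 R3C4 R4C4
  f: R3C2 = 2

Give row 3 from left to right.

3 2 1 4

Cage b has product 9, which forces R2C1 = 1.
Cage b has product 9; hence R2C2 = 3.
1 is placed in row 2, which forces R2C3 = 4.
4 is placed in row 2, leaving R2C4 = 2.
The 3 cells of cage b must have product 9; hence R3C1 = 3.
F is a freebie, so R3C2 = 2.
4 is placed in column 3, leaving R3C3 = 1.
Row 3 already has 1, leaving R3C4 = 4.
Column 2 already has 2, so R4C2 = 4.
Column 4 now contains 4; hence R4C4 = 1.
Cage a needs sum 10, leaving R1C1 = 4.
Column 2 already has 4, so R1C2 = 1.
Cage a has sum 10; hence R1C3 = 2.
Column 4 now contains 1; hence R1C4 = 3.
Row 4 now contains 4; hence R4C1 = 2.
Cage d needs product 24, so R4C3 = 3.
Completed grid: 4 1 2 3 / 1 3 4 2 / 3 2 1 4 / 2 4 3 1.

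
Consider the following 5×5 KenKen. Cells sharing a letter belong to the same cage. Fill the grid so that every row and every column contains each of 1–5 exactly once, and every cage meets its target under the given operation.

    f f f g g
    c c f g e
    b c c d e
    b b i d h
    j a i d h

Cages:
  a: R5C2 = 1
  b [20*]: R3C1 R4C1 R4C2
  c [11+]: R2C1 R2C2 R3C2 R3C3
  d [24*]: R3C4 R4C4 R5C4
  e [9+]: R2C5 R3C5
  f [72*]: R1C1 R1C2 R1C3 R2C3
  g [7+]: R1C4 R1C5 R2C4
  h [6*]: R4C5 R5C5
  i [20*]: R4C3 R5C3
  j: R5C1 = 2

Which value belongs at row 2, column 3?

The 4 cells of cage f must have product 72, so R2C3 = 3.
Cage j is given; hence R5C1 = 2.
A is a freebie, so R5C2 = 1.
Row 5 already has 2, which forces R5C5 = 3.
Column 5 now contains 3, which forces R4C5 = 2.
3 is placed in row 5; hence R5C4 = 4.
Cage d has product 24, which forces R3C4 = 2.
The two cells of cage i must have product 20; hence R4C3 = 4.
Row 4 already has 2; hence R4C4 = 3.
4 is placed in row 5, leaving R5C3 = 5.
Column 3 now contains 4, leaving R1C3 = 2.
Cage g needs sum 7, so R1C4 = 5.
Cage g has sum 7, leaving R1C5 = 1.
Column 4 already has 2; hence R2C4 = 1.
Cage b has product 20, so R3C1 = 4.
5 is placed in column 3, leaving R3C3 = 1.
4 is placed in row 3, which forces R3C5 = 5.
Cage b has product 20, which forces R4C1 = 1.
4 is placed in row 4, leaving R4C2 = 5.
Column 1 now contains 4, which forces R1C1 = 3.
Cage f has product 72, which forces R1C2 = 4.
Column 1 now contains 4, leaving R2C1 = 5.
The 4 cells of cage c must have sum 11, so R2C2 = 2.
5 is placed in column 5, so R2C5 = 4.
Row 3 now contains 5, so R3C2 = 3.
Completed grid: 3 4 2 5 1 / 5 2 3 1 4 / 4 3 1 2 5 / 1 5 4 3 2 / 2 1 5 4 3.

3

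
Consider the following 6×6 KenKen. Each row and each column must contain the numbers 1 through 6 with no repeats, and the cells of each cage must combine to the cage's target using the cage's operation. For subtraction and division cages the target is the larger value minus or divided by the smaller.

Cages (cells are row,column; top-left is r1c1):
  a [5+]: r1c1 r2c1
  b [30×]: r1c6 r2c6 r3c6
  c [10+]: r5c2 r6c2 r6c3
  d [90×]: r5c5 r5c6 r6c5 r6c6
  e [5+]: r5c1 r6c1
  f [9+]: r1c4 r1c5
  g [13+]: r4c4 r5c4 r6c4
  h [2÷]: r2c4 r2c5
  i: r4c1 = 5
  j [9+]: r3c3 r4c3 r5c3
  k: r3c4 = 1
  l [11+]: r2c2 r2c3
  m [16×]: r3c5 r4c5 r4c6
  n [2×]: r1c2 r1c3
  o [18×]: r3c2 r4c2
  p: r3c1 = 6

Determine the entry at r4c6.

4

P is a freebie, leaving r3c1 = 6.
Row 3 already has 6, which forces r3c2 = 3.
Cage k is a single given cell; hence r3c4 = 1.
Cage i is given, so r4c1 = 5.
Column 2 already has 3, so r4c2 = 6.
6 is placed in column 2, which forces r2c2 = 5.
Cage l needs two cells with sum 11; hence r2c3 = 6.
The only place for 4 in column 6 is r4c6.
Cage m needs product 16, which forces r3c5 = 4.
Row 4 now contains 4, which forces r4c5 = 1.
Cage h's pair has quotient 2, leaving r2c4 = 4.
1 is placed in column 5, leaving r2c5 = 2.
Cage j needs sum 9, which forces r4c3 = 3.
Row 4 now contains 3, so r4c4 = 2.
In row 1, 4 can only go at r1c1, so r1c1 = 4.
Cage a's pair has sum 5, which forces r2c1 = 1.
Row 2 already has 1; hence r2c6 = 3.
Row 1 needs a 5, and only r1c6 is open for it.
5 is placed in column 6; hence r3c6 = 2.
2 is placed in row 3, so r3c3 = 5.
Cage j needs sum 9; hence r5c3 = 1.
1 is placed in row 5, which forces r5c6 = 6.
5 is placed in column 3, which forces r6c3 = 4.
Column 6 now contains 6, so r6c6 = 1.
The two cells of cage n must have product 2, so r1c2 = 1.
Column 3 already has 1, leaving r1c3 = 2.
1 is placed in row 5, so r5c2 = 4.
Row 5 already has 6, leaving r5c4 = 5.
Row 5 now contains 5, so r5c5 = 3.
Row 6 already has 1, leaving r6c2 = 2.
The 3 cells of cage g must have sum 13, which forces r6c4 = 6.
Column 5 now contains 3, which forces r6c5 = 5.
Column 4 now contains 6; hence r1c4 = 3.
Column 5 now contains 3, leaving r1c5 = 6.
Row 5 already has 3; hence r5c1 = 2.
Row 6 already has 2, which forces r6c1 = 3.
The full grid is 4 1 2 3 6 5 / 1 5 6 4 2 3 / 6 3 5 1 4 2 / 5 6 3 2 1 4 / 2 4 1 5 3 6 / 3 2 4 6 5 1.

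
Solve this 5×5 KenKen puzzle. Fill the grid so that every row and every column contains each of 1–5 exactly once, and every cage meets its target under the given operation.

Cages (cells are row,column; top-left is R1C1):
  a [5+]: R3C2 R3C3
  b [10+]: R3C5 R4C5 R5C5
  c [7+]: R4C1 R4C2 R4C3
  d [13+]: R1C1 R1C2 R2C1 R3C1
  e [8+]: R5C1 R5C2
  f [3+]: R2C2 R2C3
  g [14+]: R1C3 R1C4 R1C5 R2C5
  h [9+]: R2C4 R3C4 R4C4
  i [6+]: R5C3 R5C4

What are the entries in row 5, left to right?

Row 5 needs a 1, and only R5C5 is open for it.
Row 4 needs a 3, and only R4C4 is open for it.
Row 4 needs a 5, and only R4C5 is open for it.
5 is placed in column 5, which forces R3C5 = 4.
Cage g needs sum 14, which forces R1C5 = 2.
Column 5 already has 4, leaving R2C5 = 3.
The only place for 5 in row 3 is R3C1.
5 is placed in column 1, which forces R2C1 = 4.
4 is placed in row 2; hence R2C4 = 5.
5 is placed in column 1, leaving R5C1 = 3.
The two cells of cage e must have sum 8, leaving R5C2 = 5.
Column 1 already has 3, leaving R1C1 = 1.
The 4 cells of cage d must have sum 13, leaving R1C2 = 3.
Cage g has sum 14, leaving R1C3 = 5.
Column 4 now contains 5, so R1C4 = 4.
Column 2 already has 3, which forces R3C2 = 2.
2 is placed in row 3; hence R3C3 = 3.
Cage h needs sum 9; hence R3C4 = 1.
Column 1 already has 1, so R4C1 = 2.
4 is placed in column 4, which forces R5C4 = 2.
Column 2 now contains 2; hence R2C2 = 1.
Cage f's pair has sum 3, leaving R2C3 = 2.
Column 2 already has 1; hence R4C2 = 4.
Row 4 now contains 4, leaving R4C3 = 1.
Row 5 already has 2; hence R5C3 = 4.
Completed grid: 1 3 5 4 2 / 4 1 2 5 3 / 5 2 3 1 4 / 2 4 1 3 5 / 3 5 4 2 1.

3 5 4 2 1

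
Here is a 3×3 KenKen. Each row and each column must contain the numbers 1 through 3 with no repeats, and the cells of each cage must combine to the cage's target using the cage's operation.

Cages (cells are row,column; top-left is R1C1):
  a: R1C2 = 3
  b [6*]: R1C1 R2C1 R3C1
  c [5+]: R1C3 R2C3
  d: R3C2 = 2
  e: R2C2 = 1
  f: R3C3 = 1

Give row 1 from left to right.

1 3 2

A is a freebie, so R1C2 = 3.
3 is placed in row 1, which forces R1C3 = 2.
E is a freebie, leaving R2C2 = 1.
Column 3 now contains 2, which forces R2C3 = 3.
Cage d is a single given cell; hence R3C2 = 2.
Cage f is given, so R3C3 = 1.
2 is placed in row 1, which forces R1C1 = 1.
3 is placed in row 2; hence R2C1 = 2.
1 is placed in row 3, leaving R3C1 = 3.
The full grid is 1 3 2 / 2 1 3 / 3 2 1.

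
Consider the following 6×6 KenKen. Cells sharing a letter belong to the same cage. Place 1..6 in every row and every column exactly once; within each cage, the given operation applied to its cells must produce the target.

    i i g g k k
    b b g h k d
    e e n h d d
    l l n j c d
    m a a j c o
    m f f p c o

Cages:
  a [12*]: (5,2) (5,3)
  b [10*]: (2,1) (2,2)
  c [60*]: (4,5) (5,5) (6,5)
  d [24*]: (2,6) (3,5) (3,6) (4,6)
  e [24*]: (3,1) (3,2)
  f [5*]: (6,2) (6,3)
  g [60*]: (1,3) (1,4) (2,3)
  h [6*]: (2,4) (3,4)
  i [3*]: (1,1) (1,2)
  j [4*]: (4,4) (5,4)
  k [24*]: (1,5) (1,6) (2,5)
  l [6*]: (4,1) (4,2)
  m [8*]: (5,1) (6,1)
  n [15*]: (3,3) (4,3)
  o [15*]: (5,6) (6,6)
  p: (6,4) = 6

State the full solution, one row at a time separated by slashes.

Cage p is given, which forces (6,4) = 6.
Row 3 needs a 5, and only (3,3) is open for it.
Cage g has product 60, leaving (1,4) = 5.
Column 3 already has 5; hence (4,3) = 3.
The two cells of cage f must have product 5; hence (6,2) = 5.
Column 3 already has 5, which forces (6,3) = 1.
5 is placed in row 6; hence (6,6) = 3.
Cage b needs two cells with product 10, leaving (2,1) = 5.
5 is placed in column 2; hence (2,2) = 2.
2 is placed in row 2, which forces (2,3) = 6.
2 is placed in row 2; hence (2,4) = 3.
Column 4 now contains 3, which forces (3,4) = 2.
Column 6 now contains 3, which forces (5,6) = 5.
6 is placed in column 3, leaving (1,3) = 2.
Cage c has product 60, so (4,5) = 5.
2 is placed in column 3, leaving (5,3) = 4.
Row 5 already has 4, leaving (5,4) = 1.
Column 4 now contains 1, which forces (4,4) = 4.
Row 5 already has 4, so (5,1) = 2.
The two cells of cage a must have product 12, leaving (5,2) = 3.
Row 5 already has 3, leaving (5,5) = 6.
Cage m needs two cells with product 8, so (6,1) = 4.
4 is placed in row 6; hence (6,5) = 2.
The two cells of cage i must have product 3; hence (1,1) = 3.
Column 2 now contains 3, so (1,2) = 1.
Row 1 now contains 1, leaving (1,5) = 4.
Cage k needs product 24, so (1,6) = 6.
Column 5 already has 4, so (2,5) = 1.
Row 2 now contains 1, leaving (2,6) = 4.
4 is placed in column 1, so (3,1) = 6.
Cage e's pair has product 24; hence (3,2) = 4.
Column 5 now contains 1, so (3,5) = 3.
Column 6 now contains 4, leaving (3,6) = 1.
6 is placed in column 1; hence (4,1) = 1.
Column 2 already has 1, which forces (4,2) = 6.
Column 6 now contains 1; hence (4,6) = 2.

3 1 2 5 4 6 / 5 2 6 3 1 4 / 6 4 5 2 3 1 / 1 6 3 4 5 2 / 2 3 4 1 6 5 / 4 5 1 6 2 3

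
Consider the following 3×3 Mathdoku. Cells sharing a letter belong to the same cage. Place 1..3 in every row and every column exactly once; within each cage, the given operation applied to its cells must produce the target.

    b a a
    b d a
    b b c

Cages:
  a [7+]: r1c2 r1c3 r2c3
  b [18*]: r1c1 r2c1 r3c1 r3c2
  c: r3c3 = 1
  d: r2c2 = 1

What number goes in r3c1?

2

Cage d is given, which forces r2c2 = 1.
The 4 cells of cage b must have product 18, so r3c2 = 3.
Cage c is given, so r3c3 = 1.
Cage b has product 18, which forces r1c1 = 1.
Column 2 already has 3, so r1c2 = 2.
Column 3 already has 1, so r1c3 = 3.
Cage b has product 18, so r2c1 = 3.
The 3 cells of cage a must have sum 7, which forces r2c3 = 2.
Row 3 now contains 1, leaving r3c1 = 2.
The full grid is 1 2 3 / 3 1 2 / 2 3 1.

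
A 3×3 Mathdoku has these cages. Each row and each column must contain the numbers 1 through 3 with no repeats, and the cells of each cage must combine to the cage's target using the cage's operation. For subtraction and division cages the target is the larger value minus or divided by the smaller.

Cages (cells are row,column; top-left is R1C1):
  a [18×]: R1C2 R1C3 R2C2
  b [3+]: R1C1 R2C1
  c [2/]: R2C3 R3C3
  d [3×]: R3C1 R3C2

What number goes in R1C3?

3

Cage a needs product 18; hence R1C2 = 2.
Cage a needs product 18; hence R1C3 = 3.
Cage a needs product 18; hence R2C2 = 3.
Column 2 now contains 3, which forces R3C2 = 1.
Row 3 now contains 1, so R3C3 = 2.
Row 1 now contains 2; hence R1C1 = 1.
Cage b needs two cells with sum 3, which forces R2C1 = 2.
Column 3 already has 2, leaving R2C3 = 1.
Row 3 now contains 1, leaving R3C1 = 3.
The full grid is 1 2 3 / 2 3 1 / 3 1 2.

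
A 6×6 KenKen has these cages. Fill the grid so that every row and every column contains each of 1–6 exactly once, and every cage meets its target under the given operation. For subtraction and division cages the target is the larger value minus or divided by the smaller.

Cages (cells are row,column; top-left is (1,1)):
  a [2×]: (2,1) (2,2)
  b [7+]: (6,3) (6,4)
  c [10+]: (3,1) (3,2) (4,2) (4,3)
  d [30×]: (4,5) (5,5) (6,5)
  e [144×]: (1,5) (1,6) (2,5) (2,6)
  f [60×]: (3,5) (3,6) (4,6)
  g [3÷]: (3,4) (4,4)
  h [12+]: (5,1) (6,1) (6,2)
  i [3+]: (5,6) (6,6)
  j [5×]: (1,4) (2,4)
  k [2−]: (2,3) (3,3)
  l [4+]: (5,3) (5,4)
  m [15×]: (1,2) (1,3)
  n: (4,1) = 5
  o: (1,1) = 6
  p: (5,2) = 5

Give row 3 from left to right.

O is a freebie, leaving (1,1) = 6.
Cage n is given, which forces (4,1) = 5.
P is a freebie, leaving (5,2) = 5.
Column 2 now contains 5, which forces (1,2) = 3.
Cage m needs two cells with product 15, which forces (1,3) = 5.
Row 1 now contains 5, leaving (1,4) = 1.
1 is placed in column 4, so (2,4) = 5.
1 is placed in column 4, so (5,4) = 3.
The 3 cells of cage h must have sum 12, so (6,2) = 6.
Cage d needs product 30; hence (6,5) = 5.
Cage f has product 60, leaving (3,6) = 5.
Row 5 now contains 3, so (5,3) = 1.
1 is placed in row 5, leaving (5,6) = 2.
Cage b's pair has sum 7, which forces (6,3) = 3.
Cage b's pair has sum 7, leaving (6,4) = 4.
Column 6 already has 2, which forces (6,6) = 1.
Cage e needs product 144, so (1,5) = 2.
Column 6 already has 2; hence (1,6) = 4.
Cage d has product 30; hence (4,5) = 1.
2 is placed in row 5, leaving (5,1) = 4.
2 is placed in row 5, leaving (5,5) = 6.
4 is placed in row 6, so (6,1) = 2.
Column 1 now contains 2, which forces (2,1) = 1.
Cage a needs two cells with product 2, so (2,2) = 2.
Column 5 now contains 6, which forces (2,5) = 3.
Cage e needs product 144; hence (2,6) = 6.
The 4 cells of cage c must have sum 10, leaving (3,1) = 3.
The 4 cells of cage c must have sum 10, which forces (3,2) = 1.
The 3 cells of cage f must have product 60; hence (3,5) = 4.
2 is placed in column 2, leaving (4,2) = 4.
Row 4 already has 4, so (4,3) = 2.
2 is placed in row 4; hence (4,4) = 6.
Cage f has product 60; hence (4,6) = 3.
6 is placed in row 2, so (2,3) = 4.
2 is placed in column 3; hence (3,3) = 6.
Column 4 now contains 6, which forces (3,4) = 2.
Completed grid: 6 3 5 1 2 4 / 1 2 4 5 3 6 / 3 1 6 2 4 5 / 5 4 2 6 1 3 / 4 5 1 3 6 2 / 2 6 3 4 5 1.

3 1 6 2 4 5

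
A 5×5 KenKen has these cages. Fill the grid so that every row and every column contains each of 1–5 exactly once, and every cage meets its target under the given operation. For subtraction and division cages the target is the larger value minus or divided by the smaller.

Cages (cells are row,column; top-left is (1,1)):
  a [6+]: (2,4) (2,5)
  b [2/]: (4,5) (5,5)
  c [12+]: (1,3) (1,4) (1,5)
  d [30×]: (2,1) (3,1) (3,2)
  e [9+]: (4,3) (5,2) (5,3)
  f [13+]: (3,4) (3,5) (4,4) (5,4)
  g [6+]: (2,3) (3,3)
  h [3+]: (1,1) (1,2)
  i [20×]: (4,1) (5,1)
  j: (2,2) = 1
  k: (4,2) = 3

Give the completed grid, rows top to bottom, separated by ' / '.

J is a freebie, which forces (2,2) = 1.
K is a freebie, leaving (4,2) = 3.
Cage h needs two cells with sum 3, leaving (1,1) = 1.
Column 2 now contains 1, so (1,2) = 2.
Column 2 now contains 2, so (3,2) = 5.
Column 2 already has 5, which forces (5,2) = 4.
The two cells of cage i must have product 20, leaving (4,1) = 4.
Row 4 now contains 4; hence (4,3) = 2.
Row 4 now contains 2, so (4,5) = 1.
Row 5 already has 4; hence (5,1) = 5.
Column 5 now contains 1; hence (5,5) = 2.
Cage g's pair has sum 6, which forces (2,3) = 5.
Cage a needs two cells with sum 6; hence (2,4) = 2.
Column 5 now contains 2; hence (2,5) = 4.
The two cells of cage g must have sum 6, leaving (3,3) = 1.
4 is placed in column 5, so (3,5) = 3.
Row 4 now contains 1; hence (4,4) = 5.
The 3 cells of cage e must have sum 9; hence (5,3) = 3.
Row 5 already has 3, leaving (5,4) = 1.
3 is placed in column 3, which forces (1,3) = 4.
The 3 cells of cage c must have sum 12, leaving (1,4) = 3.
Column 5 already has 3, so (1,5) = 5.
Row 2 now contains 2; hence (2,1) = 3.
3 is placed in row 3, so (3,1) = 2.
3 is placed in row 3, so (3,4) = 4.

1 2 4 3 5 / 3 1 5 2 4 / 2 5 1 4 3 / 4 3 2 5 1 / 5 4 3 1 2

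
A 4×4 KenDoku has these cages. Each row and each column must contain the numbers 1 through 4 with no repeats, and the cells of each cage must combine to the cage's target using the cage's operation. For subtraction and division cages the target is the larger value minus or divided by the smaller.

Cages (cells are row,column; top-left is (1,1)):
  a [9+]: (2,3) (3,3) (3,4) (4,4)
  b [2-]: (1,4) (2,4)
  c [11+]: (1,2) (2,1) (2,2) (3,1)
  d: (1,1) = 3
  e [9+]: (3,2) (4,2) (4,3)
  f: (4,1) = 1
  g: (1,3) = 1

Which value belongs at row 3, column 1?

4

Cage d is given, so (1,1) = 3.
G is a freebie, leaving (1,3) = 1.
Cage f is given; hence (4,1) = 1.
Cage a needs sum 9, so (3,4) = 1.
In row 2, 1 can only go at (2,2), so (2,2) = 1.
Cage c has sum 11, leaving (1,2) = 4.
Row 1 now contains 4, so (1,4) = 2.
Column 4 already has 2, leaving (2,4) = 4.
Column 4 already has 2, which forces (4,4) = 3.
Row 2 already has 4, leaving (2,1) = 2.
Row 2 now contains 2, so (2,3) = 3.
Cage c has sum 11, which forces (3,1) = 4.
The 3 cells of cage e must have sum 9, so (3,2) = 3.
3 is placed in column 3, which forces (3,3) = 2.
3 is placed in row 4, so (4,2) = 2.
The 3 cells of cage e must have sum 9, leaving (4,3) = 4.
Completed grid: 3 4 1 2 / 2 1 3 4 / 4 3 2 1 / 1 2 4 3.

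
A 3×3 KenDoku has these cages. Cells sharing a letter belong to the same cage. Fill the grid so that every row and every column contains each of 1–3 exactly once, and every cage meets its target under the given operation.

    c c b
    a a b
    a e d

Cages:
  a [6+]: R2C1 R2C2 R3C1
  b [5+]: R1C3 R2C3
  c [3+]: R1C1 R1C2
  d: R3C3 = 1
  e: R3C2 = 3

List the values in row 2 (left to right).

3 1 2

E is a freebie; hence R3C2 = 3.
Cage d is a single given cell, so R3C3 = 1.
Cage a needs sum 6, which forces R2C1 = 3.
Cage a needs sum 6; hence R2C2 = 1.
Row 2 already has 3, so R2C3 = 2.
Row 3 already has 1, which forces R3C1 = 2.
Column 1 already has 2, so R1C1 = 1.
Column 2 now contains 1, so R1C2 = 2.
2 is placed in column 3, which forces R1C3 = 3.
Filled in: 1 2 3 / 3 1 2 / 2 3 1.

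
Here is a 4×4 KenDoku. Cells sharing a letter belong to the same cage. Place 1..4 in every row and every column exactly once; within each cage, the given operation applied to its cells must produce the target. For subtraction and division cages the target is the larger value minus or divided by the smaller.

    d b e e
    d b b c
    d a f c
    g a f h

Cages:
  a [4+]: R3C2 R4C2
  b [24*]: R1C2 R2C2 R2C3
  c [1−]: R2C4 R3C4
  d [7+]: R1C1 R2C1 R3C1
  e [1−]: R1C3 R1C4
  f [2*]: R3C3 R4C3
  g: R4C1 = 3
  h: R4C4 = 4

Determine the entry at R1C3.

4

G is a freebie, which forces R4C1 = 3.
Row 4 already has 3; hence R4C2 = 1.
Row 4 already has 1; hence R4C3 = 2.
H is a freebie, so R4C4 = 4.
Column 2 now contains 1, so R3C2 = 3.
2 is placed in column 3; hence R3C3 = 1.
1 is placed in row 3, which forces R3C4 = 2.
The two cells of cage e must have difference 1, so R1C3 = 4.
2 is placed in column 4; hence R1C4 = 3.
Cage b needs product 24, leaving R2C3 = 3.
3 is placed in column 4, so R2C4 = 1.
2 is placed in row 3, so R3C1 = 4.
The 3 cells of cage d must have sum 7, leaving R1C1 = 1.
Row 1 already has 4, so R1C2 = 2.
Row 2 already has 1, so R2C1 = 2.
The 3 cells of cage b must have product 24, leaving R2C2 = 4.
Filled in: 1 2 4 3 / 2 4 3 1 / 4 3 1 2 / 3 1 2 4.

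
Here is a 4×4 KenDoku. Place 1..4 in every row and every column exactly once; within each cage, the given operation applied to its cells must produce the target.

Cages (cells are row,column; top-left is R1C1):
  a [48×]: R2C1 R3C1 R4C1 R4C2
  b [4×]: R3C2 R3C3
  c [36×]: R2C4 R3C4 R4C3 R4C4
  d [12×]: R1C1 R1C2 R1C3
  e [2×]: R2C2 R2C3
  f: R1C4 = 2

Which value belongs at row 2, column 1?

Cage f is given, leaving R1C4 = 2.
Cage c needs product 36, which forces R4C3 = 3.
Row 3 needs a 2, and only R3C1 is open for it.
Cage a has product 48, so R2C1 = 3.
The 4 cells of cage a must have product 48; hence R4C1 = 4.
Cage a has product 48, so R4C2 = 2.
4 is placed in row 4, so R4C4 = 1.
Column 1 now contains 4, leaving R1C1 = 1.
The 3 cells of cage d must have product 12, leaving R1C2 = 3.
The 3 cells of cage d must have product 12, so R1C3 = 4.
Column 2 already has 2, leaving R2C2 = 1.
Cage e's pair has product 2, leaving R2C3 = 2.
Column 4 already has 1, leaving R2C4 = 4.
Column 2 already has 1, leaving R3C2 = 4.
Column 3 already has 4, which forces R3C3 = 1.
Cage c needs product 36, so R3C4 = 3.
The full grid is 1 3 4 2 / 3 1 2 4 / 2 4 1 3 / 4 2 3 1.

3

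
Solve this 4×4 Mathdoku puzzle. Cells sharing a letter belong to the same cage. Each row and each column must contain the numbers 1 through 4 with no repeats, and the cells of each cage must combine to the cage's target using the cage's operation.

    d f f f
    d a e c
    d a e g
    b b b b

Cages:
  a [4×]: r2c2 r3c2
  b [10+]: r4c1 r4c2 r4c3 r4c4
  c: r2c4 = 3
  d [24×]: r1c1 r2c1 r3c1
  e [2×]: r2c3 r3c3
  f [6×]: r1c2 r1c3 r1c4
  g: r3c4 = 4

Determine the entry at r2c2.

C is a freebie, so r2c4 = 3.
G is a freebie, so r3c4 = 4.
Cage a needs two cells with product 4, leaving r2c2 = 4.
Row 3 now contains 4, so r3c2 = 1.
1 is placed in row 3, leaving r3c3 = 2.
Cage d has product 24, which forces r1c1 = 4.
4 is placed in row 2, leaving r2c1 = 2.
Column 3 now contains 2, so r2c3 = 1.
Row 3 now contains 2, which forces r3c1 = 3.
3 is placed in column 1, which forces r4c1 = 1.
Row 4 now contains 1, leaving r4c4 = 2.
Cage f has product 6; hence r1c2 = 2.
Column 3 already has 1; hence r1c3 = 3.
2 is placed in column 4; hence r1c4 = 1.
2 is placed in row 4, so r4c2 = 3.
Cage b needs sum 10, which forces r4c3 = 4.
The full grid is 4 2 3 1 / 2 4 1 3 / 3 1 2 4 / 1 3 4 2.

4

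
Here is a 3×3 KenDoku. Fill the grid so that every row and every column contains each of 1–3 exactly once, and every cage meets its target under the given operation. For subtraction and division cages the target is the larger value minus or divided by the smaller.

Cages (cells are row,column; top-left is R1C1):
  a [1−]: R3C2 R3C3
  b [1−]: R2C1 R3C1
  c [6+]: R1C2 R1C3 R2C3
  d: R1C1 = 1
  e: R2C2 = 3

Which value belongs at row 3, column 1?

3

Cage d is a single given cell, which forces R1C1 = 1.
E is a freebie, which forces R2C2 = 3.
Column 2 already has 3; hence R1C2 = 2.
The 3 cells of cage c must have sum 6, which forces R1C3 = 3.
Row 2 already has 3, so R2C1 = 2.
The 3 cells of cage c must have sum 6, which forces R2C3 = 1.
Cage b needs two cells with difference 1; hence R3C1 = 3.
2 is placed in column 2, which forces R3C2 = 1.
Column 3 now contains 1, so R3C3 = 2.
Filled in: 1 2 3 / 2 3 1 / 3 1 2.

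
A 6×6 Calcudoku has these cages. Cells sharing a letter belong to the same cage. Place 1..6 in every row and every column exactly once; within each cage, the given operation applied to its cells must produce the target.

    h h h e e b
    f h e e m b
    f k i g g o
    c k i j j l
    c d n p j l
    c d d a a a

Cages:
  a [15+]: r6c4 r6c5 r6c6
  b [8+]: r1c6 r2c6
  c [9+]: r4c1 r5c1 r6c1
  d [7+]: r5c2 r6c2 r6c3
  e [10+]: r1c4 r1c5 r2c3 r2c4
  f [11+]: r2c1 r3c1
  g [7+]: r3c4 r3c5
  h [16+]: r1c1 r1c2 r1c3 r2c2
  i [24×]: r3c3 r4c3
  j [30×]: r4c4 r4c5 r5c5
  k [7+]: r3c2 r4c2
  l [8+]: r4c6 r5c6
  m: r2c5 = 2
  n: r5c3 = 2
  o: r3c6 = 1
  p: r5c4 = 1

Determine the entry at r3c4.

4

M is a freebie, leaving r2c5 = 2.
Cage o is a single given cell, which forces r3c6 = 1.
Cage n is a single given cell, leaving r5c3 = 2.
Cage p is a single given cell, so r5c4 = 1.
In column 3, 5 can only go at r1c3, so r1c3 = 5.
Column 6 needs a 4, and only r6c6 is open for it.
The 4 cells of cage e must have sum 10, leaving r1c4 = 2.
2 is placed in row 1, which forces r1c6 = 3.
The two cells of cage b must have sum 8, leaving r2c6 = 5.
The 3 cells of cage j must have product 30; hence r4c5 = 1.
Cage l needs two cells with sum 8, which forces r4c6 = 2.
Cage l's pair has sum 8; hence r5c6 = 6.
Column 5 already has 1, so r1c5 = 4.
5 is placed in row 2, leaving r2c1 = 6.
The 4 cells of cage e must have sum 10, leaving r2c3 = 1.
Cage e needs sum 10, leaving r2c4 = 3.
Cage f needs two cells with sum 11, so r3c1 = 5.
3 is placed in column 4, so r3c4 = 4.
Column 5 already has 4, so r3c5 = 3.
Cage j has product 30, which forces r4c4 = 6.
6 is placed in row 5, which forces r5c5 = 5.
Column 3 now contains 1, leaving r6c3 = 3.
6 is placed in column 4, which forces r6c4 = 5.
Column 5 already has 5, leaving r6c5 = 6.
6 is placed in column 1, so r1c1 = 1.
Cage h has sum 16, which forces r1c2 = 6.
Row 2 already has 1, leaving r2c2 = 4.
Row 3 already has 3, which forces r3c2 = 2.
Row 3 now contains 4, so r3c3 = 6.
Cage k's pair has sum 7, leaving r4c2 = 5.
6 is placed in row 4, leaving r4c3 = 4.
Cage d has sum 7, leaving r5c2 = 3.
The 3 cells of cage c must have sum 9; hence r6c1 = 2.
Cage d has sum 7, which forces r6c2 = 1.
4 is placed in row 4, which forces r4c1 = 3.
3 is placed in row 5, so r5c1 = 4.
Completed grid: 1 6 5 2 4 3 / 6 4 1 3 2 5 / 5 2 6 4 3 1 / 3 5 4 6 1 2 / 4 3 2 1 5 6 / 2 1 3 5 6 4.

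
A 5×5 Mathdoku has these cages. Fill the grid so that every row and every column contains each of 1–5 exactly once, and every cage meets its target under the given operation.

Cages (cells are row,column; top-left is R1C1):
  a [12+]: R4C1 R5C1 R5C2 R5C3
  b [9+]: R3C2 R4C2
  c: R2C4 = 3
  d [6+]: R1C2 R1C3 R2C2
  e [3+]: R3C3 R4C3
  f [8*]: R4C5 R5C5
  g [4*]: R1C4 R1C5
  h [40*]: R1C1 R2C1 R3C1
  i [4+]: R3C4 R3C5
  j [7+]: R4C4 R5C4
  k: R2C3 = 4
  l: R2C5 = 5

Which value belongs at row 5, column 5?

4

Cage k is given, which forces R2C3 = 4.
Cage c is given; hence R2C4 = 3.
Cage l is given, so R2C5 = 5.
Column 4 now contains 3; hence R3C4 = 1.
Row 3 already has 1, so R3C5 = 3.
Column 4 already has 1, so R1C4 = 4.
The two cells of cage g must have product 4, which forces R1C5 = 1.
Row 2 now contains 5, so R2C1 = 2.
Row 2 already has 2; hence R2C2 = 1.
Row 3 already has 1, so R3C3 = 2.
The two cells of cage e must have sum 3; hence R4C3 = 1.
Row 1 already has 4; hence R1C1 = 5.
The 3 cells of cage d must have sum 6; hence R1C2 = 2.
2 is placed in column 3, so R1C3 = 3.
Cage h needs product 40, so R3C1 = 4.
Row 3 already has 4; hence R3C2 = 5.
Column 1 now contains 4; hence R4C1 = 3.
Column 2 already has 5, which forces R4C2 = 4.
Row 4 now contains 4, which forces R4C5 = 2.
Column 1 now contains 4, which forces R5C1 = 1.
Column 2 already has 4, so R5C2 = 3.
Column 3 now contains 3; hence R5C3 = 5.
Row 5 already has 5, leaving R5C4 = 2.
2 is placed in column 5; hence R5C5 = 4.
2 is placed in row 4, which forces R4C4 = 5.
Completed grid: 5 2 3 4 1 / 2 1 4 3 5 / 4 5 2 1 3 / 3 4 1 5 2 / 1 3 5 2 4.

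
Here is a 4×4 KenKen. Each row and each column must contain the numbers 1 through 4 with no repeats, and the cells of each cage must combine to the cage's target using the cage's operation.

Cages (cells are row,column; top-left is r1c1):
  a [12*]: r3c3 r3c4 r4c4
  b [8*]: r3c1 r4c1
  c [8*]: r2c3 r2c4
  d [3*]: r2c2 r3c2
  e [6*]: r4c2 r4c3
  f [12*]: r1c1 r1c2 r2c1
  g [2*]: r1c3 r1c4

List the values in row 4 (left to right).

4 2 3 1

In row 4, 1 can only go at r4c4, so r4c4 = 1.
Cage g's pair has product 2; hence r1c3 = 1.
Column 4 now contains 1, so r1c4 = 2.
Column 4 already has 2; hence r2c4 = 4.
Column 4 now contains 4, so r3c4 = 3.
The 3 cells of cage f must have product 12; hence r2c1 = 1.
Cage d needs two cells with product 3; hence r2c2 = 3.
Row 2 already has 4, so r2c3 = 2.
3 is placed in row 3, leaving r3c2 = 1.
3 is placed in row 3; hence r3c3 = 4.
Column 2 already has 3, so r4c2 = 2.
Column 3 already has 2, leaving r4c3 = 3.
Cage f has product 12; hence r1c1 = 3.
Column 2 already has 3, which forces r1c2 = 4.
Row 3 already has 4, leaving r3c1 = 2.
Row 4 already has 2, so r4c1 = 4.
Filled in: 3 4 1 2 / 1 3 2 4 / 2 1 4 3 / 4 2 3 1.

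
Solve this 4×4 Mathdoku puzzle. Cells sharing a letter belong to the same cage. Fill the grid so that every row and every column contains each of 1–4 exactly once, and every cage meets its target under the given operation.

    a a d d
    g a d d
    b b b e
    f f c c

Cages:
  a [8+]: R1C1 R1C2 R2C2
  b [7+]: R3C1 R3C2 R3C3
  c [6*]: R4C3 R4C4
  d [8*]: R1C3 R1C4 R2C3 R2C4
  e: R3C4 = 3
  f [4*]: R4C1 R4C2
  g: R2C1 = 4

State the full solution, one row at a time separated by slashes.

3 2 1 4 / 4 3 2 1 / 2 1 4 3 / 1 4 3 2

Cage g is given, which forces R2C1 = 4.
Cage e is given; hence R3C4 = 3.
Column 1 now contains 4, so R4C1 = 1.
Row 4 now contains 1, leaving R4C2 = 4.
Column 4 now contains 3, which forces R4C4 = 2.
The 3 cells of cage a must have sum 8, which forces R1C1 = 3.
Cage a has sum 8, so R1C2 = 2.
The 4 cells of cage d must have product 8, leaving R1C3 = 1.
Cage d has product 8, which forces R1C4 = 4.
The 3 cells of cage a must have sum 8, leaving R2C2 = 3.
Cage d needs product 8; hence R2C3 = 2.
Column 4 now contains 2, leaving R2C4 = 1.
1 is placed in column 1, so R3C1 = 2.
Cage b needs sum 7; hence R3C2 = 1.
Cage b needs sum 7; hence R3C3 = 4.
Row 4 now contains 2; hence R4C3 = 3.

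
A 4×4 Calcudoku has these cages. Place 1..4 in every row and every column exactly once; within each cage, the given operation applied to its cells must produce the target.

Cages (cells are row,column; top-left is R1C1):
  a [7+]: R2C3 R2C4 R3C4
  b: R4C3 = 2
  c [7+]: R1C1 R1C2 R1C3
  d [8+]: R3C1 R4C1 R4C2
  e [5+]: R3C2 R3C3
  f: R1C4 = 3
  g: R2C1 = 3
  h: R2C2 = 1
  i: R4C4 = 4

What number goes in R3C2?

F is a freebie, which forces R1C4 = 3.
Cage g is a single given cell, which forces R2C1 = 3.
Cage h is given, which forces R2C2 = 1.
Cage b is a single given cell, leaving R4C3 = 2.
Cage i is given, leaving R4C4 = 4.
Column 3 now contains 2, leaving R2C3 = 4.
Column 4 already has 4, leaving R2C4 = 2.
The 3 cells of cage d must have sum 8, which forces R3C1 = 4.
Row 3 already has 4, which forces R3C2 = 2.
Cage a has sum 7; hence R3C4 = 1.
Row 4 now contains 4, leaving R4C1 = 1.
Row 4 now contains 4, so R4C2 = 3.
Column 1 already has 1; hence R1C1 = 2.
Column 2 already has 2, so R1C2 = 4.
Column 3 already has 4, leaving R1C3 = 1.
Row 3 already has 1; hence R3C3 = 3.
Completed grid: 2 4 1 3 / 3 1 4 2 / 4 2 3 1 / 1 3 2 4.

2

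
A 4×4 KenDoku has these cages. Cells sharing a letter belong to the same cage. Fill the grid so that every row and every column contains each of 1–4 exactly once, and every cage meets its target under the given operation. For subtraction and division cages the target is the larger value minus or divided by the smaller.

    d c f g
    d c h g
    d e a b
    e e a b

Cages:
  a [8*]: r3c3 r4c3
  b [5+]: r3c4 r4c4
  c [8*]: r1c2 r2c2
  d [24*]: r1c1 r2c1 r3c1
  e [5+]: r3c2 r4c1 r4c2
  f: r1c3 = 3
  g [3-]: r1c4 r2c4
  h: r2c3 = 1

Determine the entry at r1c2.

4

F is a freebie, which forces r1c3 = 3.
H is a freebie; hence r2c3 = 1.
Row 2 already has 1, which forces r2c4 = 4.
The two cells of cage c must have product 8, which forces r1c2 = 4.
Column 4 now contains 4; hence r1c4 = 1.
Row 2 now contains 4, leaving r2c2 = 2.
Column 2 already has 2, which forces r3c2 = 1.
Column 2 now contains 1, so r4c2 = 3.
Row 4 already has 3, so r4c4 = 2.
Row 1 now contains 4, which forces r1c1 = 2.
Row 2 now contains 2, leaving r2c1 = 3.
Cage d has product 24, leaving r3c1 = 4.
Cage a's pair has product 8, so r3c3 = 2.
Column 4 already has 2; hence r3c4 = 3.
Row 4 now contains 2; hence r4c1 = 1.
Row 4 now contains 2, which forces r4c3 = 4.
Completed grid: 2 4 3 1 / 3 2 1 4 / 4 1 2 3 / 1 3 4 2.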